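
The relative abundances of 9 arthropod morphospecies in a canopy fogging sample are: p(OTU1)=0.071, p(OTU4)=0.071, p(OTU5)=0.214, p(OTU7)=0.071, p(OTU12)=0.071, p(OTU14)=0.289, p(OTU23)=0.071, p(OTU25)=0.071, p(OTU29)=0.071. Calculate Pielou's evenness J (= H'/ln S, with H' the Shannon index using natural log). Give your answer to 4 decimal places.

0.9117

H' = −Σ pᵢ ln pᵢ = −((-0.187800) + (-0.187800) + (-0.329941) + (-0.187800) + (-0.187800) + (-0.358744) + (-0.187800) + (-0.187800) + (-0.187800)) = 2.003287 (working shown to 6 dp, full precision carried).
With S = 9 species, ln S = 2.197225, so J = 2.003287/2.197225 = 0.911735, i.e. 0.9117 to 4 decimal places.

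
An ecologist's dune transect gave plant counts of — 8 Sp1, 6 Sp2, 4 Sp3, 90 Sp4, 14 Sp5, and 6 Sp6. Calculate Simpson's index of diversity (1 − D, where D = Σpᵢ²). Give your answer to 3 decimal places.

0.484

Total N = 8+6+4+90+14+6 = 128, so the proportions are 0.0625, 0.04688, 0.03125, 0.70312, 0.10938, 0.04688 (working shown to 5 dp, full precision carried).
D = 0.0625² + 0.04688² + 0.03125² + 0.70312² + 0.10938² + 0.04688² = 0.00391 + 0.00220 + 0.00098 + 0.49438 + 0.01196 + 0.00220 = 0.51562.
So 1 − D = 0.48438, i.e. 0.484 to 3 decimal places.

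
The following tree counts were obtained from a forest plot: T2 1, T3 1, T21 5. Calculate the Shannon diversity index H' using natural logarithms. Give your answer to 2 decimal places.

0.80

Total N = 1+1+5 = 7, so the proportions are 0.1429, 0.1429, 0.7143 (working shown to 4 dp, full precision carried).
Each pᵢ ln pᵢ term: 0.1429×(-1.9459)=-0.2780, 0.1429×(-1.9459)=-0.2780, 0.7143×(-0.3365)=-0.2403.
Sum = -0.7963, so H' = 0.80.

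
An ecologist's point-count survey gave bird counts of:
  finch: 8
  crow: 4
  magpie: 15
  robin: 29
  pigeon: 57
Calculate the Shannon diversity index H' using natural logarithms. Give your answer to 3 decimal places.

Total N = 8+4+15+29+57 = 113, so the proportions are 0.0708, 0.0354, 0.13274, 0.25664, 0.50442 (working shown to 5 dp, full precision carried).
Each pᵢ ln pᵢ term: 0.0708×(-2.64795)=-0.18747, 0.0354×(-3.34109)=-0.11827, 0.13274×(-2.01934)=-0.26805, 0.25664×(-1.36009)=-0.34905, 0.50442×(-0.68434)=-0.34520.
Sum = -1.26803, so H' = 1.268.

1.268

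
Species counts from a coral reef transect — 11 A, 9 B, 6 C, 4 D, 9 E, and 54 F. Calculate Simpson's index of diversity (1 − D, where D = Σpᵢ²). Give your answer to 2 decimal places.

Total N = 11+9+6+4+9+54 = 93, so the proportions are 0.1183, 0.0968, 0.0645, 0.043, 0.0968, 0.5806 (working shown to 4 dp, full precision carried).
D = 0.1183² + 0.0968² + 0.0645² + 0.043² + 0.0968² + 0.5806² = 0.0140 + 0.0094 + 0.0042 + 0.0018 + 0.0094 + 0.3371 = 0.3759.
So 1 − D = 0.6241, i.e. 0.62 to 2 decimal places.

0.62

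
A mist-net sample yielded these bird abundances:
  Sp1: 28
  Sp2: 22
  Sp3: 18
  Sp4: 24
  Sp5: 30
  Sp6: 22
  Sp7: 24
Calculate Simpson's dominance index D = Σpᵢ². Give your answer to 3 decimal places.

0.146

Total N = 28+22+18+24+30+22+24 = 168, so the proportions are 0.16667, 0.13095, 0.10714, 0.14286, 0.17857, 0.13095, 0.14286 (working shown to 5 dp, full precision carried).
D = 0.16667² + 0.13095² + 0.10714² + 0.14286² + 0.17857² + 0.13095² + 0.14286² = 0.02778 + 0.01715 + 0.01148 + 0.02041 + 0.03189 + 0.01715 + 0.02041 = 0.14626.
To 3 decimal places, D = 0.146.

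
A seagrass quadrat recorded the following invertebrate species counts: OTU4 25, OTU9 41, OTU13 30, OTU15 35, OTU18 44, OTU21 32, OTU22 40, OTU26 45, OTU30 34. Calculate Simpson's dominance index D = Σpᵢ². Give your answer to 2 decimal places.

Total N = 25+41+30+35+44+32+40+45+34 = 326, so the proportions are 0.0767, 0.1258, 0.092, 0.1074, 0.135, 0.0982, 0.1227, 0.138, 0.1043 (working shown to 4 dp, full precision carried).
D = 0.0767² + 0.1258² + 0.092² + 0.1074² + 0.135² + 0.0982² + 0.1227² + 0.138² + 0.1043² = 0.0059 + 0.0158 + 0.0085 + 0.0115 + 0.0182 + 0.0096 + 0.0151 + 0.0191 + 0.0109 = 0.1145.
To 2 decimal places, D = 0.11.

0.11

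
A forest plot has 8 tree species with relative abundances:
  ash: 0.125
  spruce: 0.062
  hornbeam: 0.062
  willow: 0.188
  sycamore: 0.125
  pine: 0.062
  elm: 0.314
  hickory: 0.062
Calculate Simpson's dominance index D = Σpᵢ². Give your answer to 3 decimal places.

D = 0.125² + 0.062² + 0.062² + 0.188² + 0.125² + 0.062² + 0.314² + 0.062² = 0.01562 + 0.00384 + 0.00384 + 0.03534 + 0.01562 + 0.00384 + 0.09860 + 0.00384 = 0.18057 (working shown to 5 dp, full precision carried).
To 3 decimal places, D = 0.181.

0.181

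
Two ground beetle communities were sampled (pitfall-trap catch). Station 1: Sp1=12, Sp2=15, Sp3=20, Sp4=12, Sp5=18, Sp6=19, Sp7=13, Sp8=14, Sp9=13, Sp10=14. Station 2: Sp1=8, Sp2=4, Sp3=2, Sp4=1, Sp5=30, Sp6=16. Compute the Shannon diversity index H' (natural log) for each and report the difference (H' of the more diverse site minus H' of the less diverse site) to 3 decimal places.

Station 1: N=150, proportions 0.08, 0.1, 0.13333, 0.08, 0.12, 0.12667, 0.08667, 0.09333, 0.08667, 0.09333, giving H' = 2.28579 (working shown to 5 dp, full precision carried).
Station 2: N=61, proportions 0.13115, 0.06557, 0.03279, 0.01639, 0.4918, 0.2623, giving H' = 1.32457.
Difference = |2.28579 − 1.32457| = 0.96122, i.e. 0.961 to 3 decimal places.

0.961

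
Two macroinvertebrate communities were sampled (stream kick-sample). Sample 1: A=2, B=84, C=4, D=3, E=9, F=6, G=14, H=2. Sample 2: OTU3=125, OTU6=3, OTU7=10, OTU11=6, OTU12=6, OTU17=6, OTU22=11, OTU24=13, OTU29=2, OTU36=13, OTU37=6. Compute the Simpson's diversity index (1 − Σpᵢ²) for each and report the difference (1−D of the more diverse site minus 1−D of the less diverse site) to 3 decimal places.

Sample 1: N=124, proportions 0.01613, 0.67742, 0.03226, 0.02419, 0.07258, 0.04839, 0.1129, 0.01613, giving 1−D = 0.51860 (working shown to 5 dp, full precision carried).
Sample 2: N=201, proportions 0.62189, 0.01493, 0.04975, 0.02985, 0.02985, 0.02985, 0.05473, 0.06468, 0.00995, 0.06468, 0.02985, giving 1−D = 0.59553.
Difference = |0.51860 − 0.59553| = 0.07693, i.e. 0.077 to 3 decimal places.

0.077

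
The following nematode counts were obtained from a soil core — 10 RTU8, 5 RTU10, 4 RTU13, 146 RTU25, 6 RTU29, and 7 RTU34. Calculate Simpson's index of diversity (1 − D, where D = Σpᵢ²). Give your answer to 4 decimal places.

Total N = 10+5+4+146+6+7 = 178, so the proportions are 0.05618, 0.02809, 0.022472, 0.820225, 0.033708, 0.039326 (working shown to 6 dp, full precision carried).
D = 0.05618² + 0.02809² + 0.022472² + 0.820225² + 0.033708² + 0.039326² = 0.003156 + 0.000789 + 0.000505 + 0.672769 + 0.001136 + 0.001547 = 0.679902.
So 1 − D = 0.320098, i.e. 0.3201 to 4 decimal places.

0.3201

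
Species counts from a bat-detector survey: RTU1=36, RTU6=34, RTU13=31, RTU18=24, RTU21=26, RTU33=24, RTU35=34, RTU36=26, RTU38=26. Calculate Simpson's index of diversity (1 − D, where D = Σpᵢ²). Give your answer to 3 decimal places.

Total N = 36+34+31+24+26+24+34+26+26 = 261, so the proportions are 0.13793, 0.13027, 0.11877, 0.09195, 0.09962, 0.09195, 0.13027, 0.09962, 0.09962 (working shown to 5 dp, full precision carried).
D = 0.13793² + 0.13027² + 0.11877² + 0.09195² + 0.09962² + 0.09195² + 0.13027² + 0.09962² + 0.09962² = 0.01902 + 0.01697 + 0.01411 + 0.00846 + 0.00992 + 0.00846 + 0.01697 + 0.00992 + 0.00992 = 0.11375.
So 1 − D = 0.88625, i.e. 0.886 to 3 decimal places.

0.886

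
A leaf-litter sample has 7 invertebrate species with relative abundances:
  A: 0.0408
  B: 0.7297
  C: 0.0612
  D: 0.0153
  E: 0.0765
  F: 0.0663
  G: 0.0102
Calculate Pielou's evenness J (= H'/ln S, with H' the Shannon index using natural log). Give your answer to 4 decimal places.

0.5235

H' = −Σ pᵢ ln pᵢ = −((-0.130522) + (-0.229944) + (-0.170969) + (-0.063953) + (-0.196641) + (-0.179909) + (-0.046771)) = 1.018709 (working shown to 6 dp, full precision carried).
With S = 7 species, ln S = 1.945910, so J = 1.018709/1.945910 = 0.523513, i.e. 0.5235 to 4 decimal places.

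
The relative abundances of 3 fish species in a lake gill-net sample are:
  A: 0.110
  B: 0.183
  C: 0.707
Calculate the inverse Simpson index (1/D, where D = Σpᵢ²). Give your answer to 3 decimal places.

D = 0.11² + 0.183² + 0.707² = 0.012100 + 0.033489 + 0.499849 = 0.545438 (working shown to 6 dp, full precision carried).
So 1/D = 1.83339, i.e. 1.833 to 3 decimal places.

1.833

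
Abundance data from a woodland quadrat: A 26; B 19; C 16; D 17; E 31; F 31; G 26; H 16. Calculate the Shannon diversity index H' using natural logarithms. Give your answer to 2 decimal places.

Total N = 26+19+16+17+31+31+26+16 = 182, so the proportions are 0.1429, 0.1044, 0.0879, 0.0934, 0.1703, 0.1703, 0.1429, 0.0879 (working shown to 4 dp, full precision carried).
Each pᵢ ln pᵢ term: 0.1429×(-1.9459)=-0.2780, 0.1044×(-2.2596)=-0.2359, 0.0879×(-2.4314)=-0.2138, 0.0934×(-2.3708)=-0.2214, 0.1703×(-1.7700)=-0.3015, 0.1703×(-1.7700)=-0.3015, 0.1429×(-1.9459)=-0.2780, 0.0879×(-2.4314)=-0.2138.
Sum = -2.0438, so H' = 2.04.

2.04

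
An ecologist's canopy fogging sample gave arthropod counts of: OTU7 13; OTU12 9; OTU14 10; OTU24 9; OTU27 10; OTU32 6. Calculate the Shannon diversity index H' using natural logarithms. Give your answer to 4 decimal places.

Total N = 13+9+10+9+10+6 = 57, so the proportions are 0.22807, 0.157895, 0.175439, 0.157895, 0.175439, 0.105263 (working shown to 6 dp, full precision carried).
Each pᵢ ln pᵢ term: 0.22807×(-1.478102)=-0.337111, 0.157895×(-1.845827)=-0.291446, 0.175439×(-1.740466)=-0.305345, 0.157895×(-1.845827)=-0.291446, 0.175439×(-1.740466)=-0.305345, 0.105263×(-2.251292)=-0.236978.
Sum = -1.767672, so H' = 1.7677.

1.7677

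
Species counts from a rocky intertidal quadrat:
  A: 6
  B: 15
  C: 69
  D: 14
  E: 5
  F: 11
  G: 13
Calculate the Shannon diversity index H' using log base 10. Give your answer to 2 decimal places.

0.66

Total N = 6+15+69+14+5+11+13 = 133, so the proportions are 0.0451, 0.1128, 0.5188, 0.1053, 0.0376, 0.0827, 0.0977 (working shown to 4 dp, full precision carried).
Each pᵢ log₁₀ pᵢ term: 0.0451×(-1.3457)=-0.0607, 0.1128×(-0.9478)=-0.1069, 0.5188×(-0.2850)=-0.1479, 0.1053×(-0.9777)=-0.1029, 0.0376×(-1.4249)=-0.0536, 0.0827×(-1.0825)=-0.0895, 0.0977×(-1.0099)=-0.0987.
Sum = -0.6602, so H' = 0.66.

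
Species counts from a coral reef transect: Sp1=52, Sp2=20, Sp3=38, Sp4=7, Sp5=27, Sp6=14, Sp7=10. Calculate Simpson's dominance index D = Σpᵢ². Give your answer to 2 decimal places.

0.20

Total N = 52+20+38+7+27+14+10 = 168, so the proportions are 0.3095, 0.119, 0.2262, 0.0417, 0.1607, 0.0833, 0.0595 (working shown to 4 dp, full precision carried).
D = 0.3095² + 0.119² + 0.2262² + 0.0417² + 0.1607² + 0.0833² + 0.0595² = 0.0958 + 0.0142 + 0.0512 + 0.0017 + 0.0258 + 0.0069 + 0.0035 = 0.1992.
To 2 decimal places, D = 0.20.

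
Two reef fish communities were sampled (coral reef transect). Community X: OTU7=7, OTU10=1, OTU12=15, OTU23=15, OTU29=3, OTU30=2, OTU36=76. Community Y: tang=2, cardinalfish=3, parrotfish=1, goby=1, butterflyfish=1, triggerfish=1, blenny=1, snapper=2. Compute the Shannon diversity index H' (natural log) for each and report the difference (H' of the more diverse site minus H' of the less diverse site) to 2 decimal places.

Community X: N=119, proportions 0.0588, 0.0084, 0.1261, 0.1261, 0.0252, 0.0168, 0.6387, giving H' = 1.1768 (working shown to 4 dp, full precision carried).
Community Y: N=12, proportions 0.1667, 0.25, 0.0833, 0.0833, 0.0833, 0.0833, 0.0833, 0.1667, giving H' = 1.9792.
Difference = |1.1768 − 1.9792| = 0.8024, i.e. 0.80 to 2 decimal places.

0.80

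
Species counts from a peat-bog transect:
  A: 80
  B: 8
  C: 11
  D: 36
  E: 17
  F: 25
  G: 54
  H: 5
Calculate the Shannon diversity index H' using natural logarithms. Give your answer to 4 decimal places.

1.7576

Total N = 80+8+11+36+17+25+54+5 = 236, so the proportions are 0.338983, 0.033898, 0.04661, 0.152542, 0.072034, 0.105932, 0.228814, 0.021186 (working shown to 6 dp, full precision carried).
Each pᵢ ln pᵢ term: 0.338983×(-1.081805)=-0.366714, 0.033898×(-3.384390)=-0.114725, 0.04661×(-3.065937)=-0.142904, 0.152542×(-1.880313)=-0.286827, 0.072034×(-2.630618)=-0.189494, 0.105932×(-2.244956)=-0.237813, 0.228814×(-1.474848)=-0.337465, 0.021186×(-3.854394)=-0.081661.
Sum = -1.757603, so H' = 1.7576.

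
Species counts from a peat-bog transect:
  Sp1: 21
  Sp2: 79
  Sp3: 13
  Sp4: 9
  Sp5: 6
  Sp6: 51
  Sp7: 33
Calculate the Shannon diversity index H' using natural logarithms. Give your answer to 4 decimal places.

Total N = 21+79+13+9+6+51+33 = 212, so the proportions are 0.099057, 0.372642, 0.061321, 0.042453, 0.028302, 0.240566, 0.15566 (working shown to 6 dp, full precision carried).
Each pᵢ ln pᵢ term: 0.099057×(-2.312064)=-0.229025, 0.372642×(-0.987138)=-0.367849, 0.061321×(-2.791637)=-0.171185, 0.042453×(-3.159362)=-0.134124, 0.028302×(-3.564827)=-0.100891, 0.240566×(-1.424761)=-0.342749, 0.15566×(-1.860079)=-0.289541.
Sum = -1.635364, so H' = 1.6354.

1.6354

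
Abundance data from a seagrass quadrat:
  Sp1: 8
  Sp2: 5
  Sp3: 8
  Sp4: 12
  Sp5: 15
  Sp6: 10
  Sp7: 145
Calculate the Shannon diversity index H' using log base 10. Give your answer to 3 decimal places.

0.475

Total N = 8+5+8+12+15+10+145 = 203, so the proportions are 0.03941, 0.02463, 0.03941, 0.05911, 0.07389, 0.04926, 0.71429 (working shown to 5 dp, full precision carried).
Each pᵢ log₁₀ pᵢ term: 0.03941×(-1.40441)=-0.05535, 0.02463×(-1.60853)=-0.03962, 0.03941×(-1.40441)=-0.05535, 0.05911×(-1.22831)=-0.07261, 0.07389×(-1.13140)=-0.08360, 0.04926×(-1.30750)=-0.06441, 0.71429×(-0.14613)=-0.10438.
Sum = -0.47531, so H' = 0.475.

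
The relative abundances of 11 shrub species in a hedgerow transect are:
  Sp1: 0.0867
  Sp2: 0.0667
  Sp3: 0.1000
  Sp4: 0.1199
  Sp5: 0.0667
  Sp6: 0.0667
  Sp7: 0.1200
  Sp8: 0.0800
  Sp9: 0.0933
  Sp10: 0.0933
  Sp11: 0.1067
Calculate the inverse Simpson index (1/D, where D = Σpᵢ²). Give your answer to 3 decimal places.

D = 0.0867² + 0.0667² + 0.1² + 0.1199² + 0.0667² + 0.0667² + 0.12² + 0.08² + 0.0933² + 0.0933² + 0.1067² = 0.00751689 + 0.00444889 + 0.01000000 + 0.01437601 + 0.00444889 + 0.00444889 + 0.01440000 + 0.00640000 + 0.00870489 + 0.00870489 + 0.01138489 = 0.09483424 (working shown to 8 dp, full precision carried).
So 1/D = 10.54471, i.e. 10.545 to 3 decimal places.

10.545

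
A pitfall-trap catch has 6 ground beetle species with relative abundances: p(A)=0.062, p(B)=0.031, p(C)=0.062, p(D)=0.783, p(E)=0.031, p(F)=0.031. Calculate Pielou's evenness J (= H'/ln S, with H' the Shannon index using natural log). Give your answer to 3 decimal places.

0.480

H' = −Σ pᵢ ln pᵢ = −((-0.17240) + (-0.10769) + (-0.17240) + (-0.19154) + (-0.10769) + (-0.10769)) = 0.85940 (working shown to 5 dp, full precision carried).
With S = 6 species, ln S = 1.79176, so J = 0.85940/1.79176 = 0.47964, i.e. 0.480 to 3 decimal places.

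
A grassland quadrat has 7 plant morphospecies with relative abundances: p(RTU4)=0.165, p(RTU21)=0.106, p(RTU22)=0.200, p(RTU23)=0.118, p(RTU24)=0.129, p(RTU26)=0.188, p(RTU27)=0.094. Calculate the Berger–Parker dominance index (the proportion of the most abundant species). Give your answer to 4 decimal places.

The largest proportion is 0.2, i.e. d = 0.2000 to 4 decimal places.

0.2000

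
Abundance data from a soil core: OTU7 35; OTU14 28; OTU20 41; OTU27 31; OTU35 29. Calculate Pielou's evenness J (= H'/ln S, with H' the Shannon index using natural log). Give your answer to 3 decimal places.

Total N = 35+28+41+31+29 = 164, so the proportions are 0.21341, 0.17073, 0.25, 0.18902, 0.17683 (working shown to 5 dp, full precision carried).
H' = −Σ pᵢ ln pᵢ = −((-0.32962) + (-0.30180) + (-0.34657) + (-0.31489) + (-0.30637)) = 1.59925.
With S = 5 species, ln S = 1.60944, so J = 1.59925/1.60944 = 0.99367, i.e. 0.994 to 3 decimal places.

0.994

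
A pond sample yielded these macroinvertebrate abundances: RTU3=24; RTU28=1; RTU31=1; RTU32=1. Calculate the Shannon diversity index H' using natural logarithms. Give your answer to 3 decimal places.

Total N = 24+1+1+1 = 27, so the proportions are 0.88889, 0.03704, 0.03704, 0.03704 (working shown to 5 dp, full precision carried).
Each pᵢ ln pᵢ term: 0.88889×(-0.11778)=-0.10470, 0.03704×(-3.29584)=-0.12207, 0.03704×(-3.29584)=-0.12207, 0.03704×(-3.29584)=-0.12207.
Sum = -0.47090, so H' = 0.471.

0.471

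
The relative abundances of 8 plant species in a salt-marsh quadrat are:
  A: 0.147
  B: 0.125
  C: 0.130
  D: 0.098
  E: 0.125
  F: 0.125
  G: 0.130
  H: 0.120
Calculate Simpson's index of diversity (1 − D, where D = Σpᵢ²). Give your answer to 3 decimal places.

0.874

D = 0.147² + 0.125² + 0.13² + 0.098² + 0.125² + 0.125² + 0.13² + 0.12² = 0.02161 + 0.01562 + 0.01690 + 0.00960 + 0.01562 + 0.01562 + 0.01690 + 0.01440 = 0.12629 (working shown to 5 dp, full precision carried).
So 1 − D = 0.87371, i.e. 0.874 to 3 decimal places.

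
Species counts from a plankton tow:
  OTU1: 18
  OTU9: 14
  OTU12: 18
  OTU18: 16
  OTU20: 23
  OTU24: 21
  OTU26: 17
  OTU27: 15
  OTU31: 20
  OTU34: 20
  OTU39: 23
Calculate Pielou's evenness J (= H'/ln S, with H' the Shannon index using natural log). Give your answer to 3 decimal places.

0.995

Total N = 18+14+18+16+23+21+17+15+20+20+23 = 205, so the proportions are 0.0878, 0.06829, 0.0878, 0.07805, 0.1122, 0.10244, 0.08293, 0.07317, 0.09756, 0.09756, 0.1122 (working shown to 5 dp, full precision carried).
H' = −Σ pᵢ ln pᵢ = −((-0.21360) + (-0.18329) + (-0.21360) + (-0.19906) + (-0.24543) + (-0.23341) + (-0.20647) + (-0.19134) + (-0.22705) + (-0.22705) + (-0.24543)) = 2.38572.
With S = 11 species, ln S = 2.39790, so J = 2.38572/2.39790 = 0.99492, i.e. 0.995 to 3 decimal places.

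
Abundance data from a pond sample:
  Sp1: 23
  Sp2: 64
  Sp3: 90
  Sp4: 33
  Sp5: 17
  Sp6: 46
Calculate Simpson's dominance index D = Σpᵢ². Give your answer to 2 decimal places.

Total N = 23+64+90+33+17+46 = 273, so the proportions are 0.0842, 0.2344, 0.3297, 0.1209, 0.0623, 0.1685 (working shown to 4 dp, full precision carried).
D = 0.0842² + 0.2344² + 0.3297² + 0.1209² + 0.0623² + 0.1685² = 0.0071 + 0.0550 + 0.1087 + 0.0146 + 0.0039 + 0.0284 = 0.2176.
To 2 decimal places, D = 0.22.

0.22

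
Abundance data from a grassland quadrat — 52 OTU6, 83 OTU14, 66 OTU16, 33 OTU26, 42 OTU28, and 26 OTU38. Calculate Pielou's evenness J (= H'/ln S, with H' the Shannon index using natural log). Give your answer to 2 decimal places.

Total N = 52+83+66+33+42+26 = 302, so the proportions are 0.1722, 0.2748, 0.2185, 0.1093, 0.1391, 0.0861 (working shown to 4 dp, full precision carried).
H' = −Σ pᵢ ln pᵢ = −((-0.3029) + (-0.3550) + (-0.3324) + (-0.2419) + (-0.2744) + (-0.2111)) = 1.7176.
With S = 6 species, ln S = 1.7918, so J = 1.7176/1.7918 = 0.9586, i.e. 0.96 to 2 decimal places.

0.96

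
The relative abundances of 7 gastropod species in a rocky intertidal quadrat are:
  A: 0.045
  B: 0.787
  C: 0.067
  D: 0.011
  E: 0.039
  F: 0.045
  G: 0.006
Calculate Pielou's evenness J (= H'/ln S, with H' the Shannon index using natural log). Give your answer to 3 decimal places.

0.440

H' = −Σ pᵢ ln pᵢ = −((-0.13955) + (-0.18851) + (-0.18111) + (-0.04961) + (-0.12652) + (-0.13955) + (-0.03070)) = 0.85554 (working shown to 5 dp, full precision carried).
With S = 7 species, ln S = 1.94591, so J = 0.85554/1.94591 = 0.43966, i.e. 0.440 to 3 decimal places.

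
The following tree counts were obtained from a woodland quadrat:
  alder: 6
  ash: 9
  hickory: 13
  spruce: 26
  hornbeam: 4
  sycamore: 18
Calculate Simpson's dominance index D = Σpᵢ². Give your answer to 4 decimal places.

0.2254

Total N = 6+9+13+26+4+18 = 76, so the proportions are 0.078947, 0.118421, 0.171053, 0.342105, 0.052632, 0.236842 (working shown to 6 dp, full precision carried).
D = 0.078947² + 0.118421² + 0.171053² + 0.342105² + 0.052632² + 0.236842² = 0.006233 + 0.014024 + 0.029259 + 0.117036 + 0.002770 + 0.056094 = 0.225416.
To 4 decimal places, D = 0.2254.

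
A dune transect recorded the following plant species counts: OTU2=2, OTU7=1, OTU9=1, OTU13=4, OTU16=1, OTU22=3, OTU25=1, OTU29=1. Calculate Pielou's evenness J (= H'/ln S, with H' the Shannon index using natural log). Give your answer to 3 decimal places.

0.918

Total N = 2+1+1+4+1+3+1+1 = 14, so the proportions are 0.14286, 0.07143, 0.07143, 0.28571, 0.07143, 0.21429, 0.07143, 0.07143 (working shown to 5 dp, full precision carried).
H' = −Σ pᵢ ln pᵢ = −((-0.27799) + (-0.18850) + (-0.18850) + (-0.35793) + (-0.18850) + (-0.33010) + (-0.18850) + (-0.18850)) = 1.90854.
With S = 8 species, ln S = 2.07944, so J = 1.90854/2.07944 = 0.91781, i.e. 0.918 to 3 decimal places.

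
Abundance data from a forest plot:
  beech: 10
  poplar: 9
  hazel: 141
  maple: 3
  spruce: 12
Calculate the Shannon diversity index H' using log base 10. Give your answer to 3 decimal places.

0.323

Total N = 10+9+141+3+12 = 175, so the proportions are 0.05714, 0.05143, 0.80571, 0.01714, 0.06857 (working shown to 5 dp, full precision carried).
Each pᵢ log₁₀ pᵢ term: 0.05714×(-1.24304)=-0.07103, 0.05143×(-1.28880)=-0.06628, 0.80571×(-0.09382)=-0.07559, 0.01714×(-1.76592)=-0.03027, 0.06857×(-1.16386)=-0.07981.
Sum = -0.32298, so H' = 0.323.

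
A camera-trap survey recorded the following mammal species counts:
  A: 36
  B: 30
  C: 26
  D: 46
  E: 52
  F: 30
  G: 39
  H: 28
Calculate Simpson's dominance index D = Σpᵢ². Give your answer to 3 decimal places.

Total N = 36+30+26+46+52+30+39+28 = 287, so the proportions are 0.12544, 0.10453, 0.09059, 0.16028, 0.18118, 0.10453, 0.13589, 0.09756 (working shown to 5 dp, full precision carried).
D = 0.12544² + 0.10453² + 0.09059² + 0.16028² + 0.18118² + 0.10453² + 0.13589² + 0.09756² = 0.01573 + 0.01093 + 0.00821 + 0.02569 + 0.03283 + 0.01093 + 0.01847 + 0.00952 = 0.13229.
To 3 decimal places, D = 0.132.

0.132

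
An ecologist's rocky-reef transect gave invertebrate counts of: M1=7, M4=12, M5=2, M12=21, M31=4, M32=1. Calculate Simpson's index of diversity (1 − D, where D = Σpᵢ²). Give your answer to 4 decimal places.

Total N = 7+12+2+21+4+1 = 47, so the proportions are 0.148936, 0.255319, 0.042553, 0.446809, 0.085106, 0.021277 (working shown to 6 dp, full precision carried).
D = 0.148936² + 0.255319² + 0.042553² + 0.446809² + 0.085106² + 0.021277² = 0.022182 + 0.065188 + 0.001811 + 0.199638 + 0.007243 + 0.000453 = 0.296514.
So 1 − D = 0.703486, i.e. 0.7035 to 4 decimal places.

0.7035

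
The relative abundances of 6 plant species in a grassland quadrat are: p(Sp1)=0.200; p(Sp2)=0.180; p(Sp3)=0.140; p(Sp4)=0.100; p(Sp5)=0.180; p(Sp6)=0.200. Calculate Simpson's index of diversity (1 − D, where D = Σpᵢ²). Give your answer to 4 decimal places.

D = 0.2² + 0.18² + 0.14² + 0.1² + 0.18² + 0.2² = 0.040000 + 0.032400 + 0.019600 + 0.010000 + 0.032400 + 0.040000 = 0.174400 (working shown to 6 dp, full precision carried).
So 1 − D = 0.825600, i.e. 0.8256 to 4 decimal places.

0.8256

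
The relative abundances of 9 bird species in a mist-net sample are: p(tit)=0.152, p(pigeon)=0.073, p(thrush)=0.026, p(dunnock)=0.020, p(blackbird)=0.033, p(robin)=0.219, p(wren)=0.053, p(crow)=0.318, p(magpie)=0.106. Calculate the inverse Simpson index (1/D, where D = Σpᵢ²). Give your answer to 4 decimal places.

5.1619

D = 0.152² + 0.073² + 0.026² + 0.02² + 0.033² + 0.219² + 0.053² + 0.318² + 0.106² = 0.02310400 + 0.00532900 + 0.00067600 + 0.00040000 + 0.00108900 + 0.04796100 + 0.00280900 + 0.10112400 + 0.01123600 = 0.19372800 (working shown to 8 dp, full precision carried).
So 1/D = 5.161876, i.e. 5.1619 to 4 decimal places.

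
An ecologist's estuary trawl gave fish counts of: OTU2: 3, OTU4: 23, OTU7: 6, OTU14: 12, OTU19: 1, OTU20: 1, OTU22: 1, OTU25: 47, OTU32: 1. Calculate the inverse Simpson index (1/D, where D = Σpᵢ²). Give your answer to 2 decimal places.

Total N = 3+23+6+12+1+1+1+47+1 = 95, so the proportions are 0.03158, 0.24211, 0.06316, 0.12632, 0.01053, 0.01053, 0.01053, 0.49474, 0.01053 (working shown to 5 dp, full precision carried).
D = 0.03158² + 0.24211² + 0.06316² + 0.12632² + 0.01053² + 0.01053² + 0.01053² + 0.49474² + 0.01053² = 0.00100 + 0.05861 + 0.00399 + 0.01596 + 0.00011 + 0.00011 + 0.00011 + 0.24476 + 0.00011 = 0.32476.
So 1/D = 3.0792, i.e. 3.08 to 2 decimal places.

3.08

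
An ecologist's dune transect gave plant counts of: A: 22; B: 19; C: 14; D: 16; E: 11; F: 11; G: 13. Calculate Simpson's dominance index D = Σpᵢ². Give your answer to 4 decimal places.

Total N = 22+19+14+16+11+11+13 = 106, so the proportions are 0.207547, 0.179245, 0.132075, 0.150943, 0.103774, 0.103774, 0.122642 (working shown to 6 dp, full precision carried).
D = 0.207547² + 0.179245² + 0.132075² + 0.150943² + 0.103774² + 0.103774² + 0.122642² = 0.043076 + 0.032129 + 0.017444 + 0.022784 + 0.010769 + 0.010769 + 0.015041 = 0.152011.
To 4 decimal places, D = 0.1520.

0.1520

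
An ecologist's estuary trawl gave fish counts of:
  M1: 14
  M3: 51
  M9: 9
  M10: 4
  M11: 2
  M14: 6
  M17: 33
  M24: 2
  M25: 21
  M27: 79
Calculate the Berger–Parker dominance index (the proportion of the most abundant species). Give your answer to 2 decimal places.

Total N = 14+51+9+4+2+6+33+2+21+79 = 221, so the proportions are 0.0633, 0.2308, 0.0407, 0.0181, 0.009, 0.0271, 0.1493, 0.009, 0.095, 0.3575 (working shown to 4 dp, full precision carried).
The largest proportion is 0.3575, i.e. d = 0.36 to 2 decimal places.

0.36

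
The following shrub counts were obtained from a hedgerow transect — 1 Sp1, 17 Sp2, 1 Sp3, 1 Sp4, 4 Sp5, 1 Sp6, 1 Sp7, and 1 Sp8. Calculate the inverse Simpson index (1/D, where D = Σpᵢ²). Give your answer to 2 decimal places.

Total N = 1+17+1+1+4+1+1+1 = 27, so the proportions are 0.03704, 0.62963, 0.03704, 0.03704, 0.14815, 0.03704, 0.03704, 0.03704 (working shown to 5 dp, full precision carried).
D = 0.03704² + 0.62963² + 0.03704² + 0.03704² + 0.14815² + 0.03704² + 0.03704² + 0.03704² = 0.00137 + 0.39643 + 0.00137 + 0.00137 + 0.02195 + 0.00137 + 0.00137 + 0.00137 = 0.42661.
So 1/D = 2.3441, i.e. 2.34 to 2 decimal places.

2.34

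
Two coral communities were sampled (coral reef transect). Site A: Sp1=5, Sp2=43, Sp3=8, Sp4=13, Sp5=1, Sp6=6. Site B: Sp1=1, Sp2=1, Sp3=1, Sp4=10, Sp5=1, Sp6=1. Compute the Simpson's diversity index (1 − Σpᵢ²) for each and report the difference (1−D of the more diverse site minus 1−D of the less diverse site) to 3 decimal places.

0.095

Site A: N=76, proportions 0.06579, 0.56579, 0.10526, 0.17105, 0.01316, 0.07895, giving 1−D = 0.62881 (working shown to 5 dp, full precision carried).
Site B: N=15, proportions 0.06667, 0.06667, 0.06667, 0.66667, 0.06667, 0.06667, giving 1−D = 0.53333.
Difference = |0.62881 − 0.53333| = 0.09548, i.e. 0.095 to 3 decimal places.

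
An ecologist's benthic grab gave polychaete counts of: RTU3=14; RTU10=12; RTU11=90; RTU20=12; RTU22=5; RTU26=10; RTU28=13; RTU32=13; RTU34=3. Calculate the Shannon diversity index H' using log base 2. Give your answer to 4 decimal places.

2.3716

Total N = 14+12+90+12+5+10+13+13+3 = 172, so the proportions are 0.081395, 0.069767, 0.523256, 0.069767, 0.02907, 0.05814, 0.075581, 0.075581, 0.017442 (working shown to 6 dp, full precision carried).
Each pᵢ log₂ pᵢ term: 0.081395×(-3.618910)=-0.294562, 0.069767×(-3.841302)=-0.267998, 0.523256×(-0.934412)=-0.488936, 0.069767×(-3.841302)=-0.267998, 0.02907×(-5.104337)=-0.148382, 0.05814×(-4.104337)=-0.238624, 0.075581×(-3.725825)=-0.281603, 0.075581×(-3.725825)=-0.281603, 0.017442×(-5.841302)=-0.101883.
Sum = -2.371590, so H' = 2.3716.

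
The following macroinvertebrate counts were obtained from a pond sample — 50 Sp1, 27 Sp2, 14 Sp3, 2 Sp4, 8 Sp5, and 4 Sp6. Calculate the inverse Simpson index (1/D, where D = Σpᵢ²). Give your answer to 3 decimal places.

Total N = 50+27+14+2+8+4 = 105, so the proportions are 0.47619, 0.257143, 0.133333, 0.019048, 0.07619, 0.038095 (working shown to 6 dp, full precision carried).
D = 0.47619² + 0.257143² + 0.133333² + 0.019048² + 0.07619² + 0.038095² = 0.226757 + 0.066122 + 0.017778 + 0.000363 + 0.005805 + 0.001451 = 0.318277.
So 1/D = 3.14192, i.e. 3.142 to 3 decimal places.

3.142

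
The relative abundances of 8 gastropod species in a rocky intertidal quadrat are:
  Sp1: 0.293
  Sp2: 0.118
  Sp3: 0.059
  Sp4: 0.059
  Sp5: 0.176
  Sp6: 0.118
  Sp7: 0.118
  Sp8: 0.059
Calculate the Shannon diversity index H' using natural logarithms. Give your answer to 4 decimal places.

1.9229

Each pᵢ ln pᵢ term (working shown to 6 dp, full precision carried): 0.293×(-1.227583)=-0.359682, 0.118×(-2.137071)=-0.252174, 0.059×(-2.830218)=-0.166983, 0.059×(-2.830218)=-0.166983, 0.176×(-1.737271)=-0.305760, 0.118×(-2.137071)=-0.252174, 0.118×(-2.137071)=-0.252174, 0.059×(-2.830218)=-0.166983.
Sum = -1.922913, so H' = 1.9229.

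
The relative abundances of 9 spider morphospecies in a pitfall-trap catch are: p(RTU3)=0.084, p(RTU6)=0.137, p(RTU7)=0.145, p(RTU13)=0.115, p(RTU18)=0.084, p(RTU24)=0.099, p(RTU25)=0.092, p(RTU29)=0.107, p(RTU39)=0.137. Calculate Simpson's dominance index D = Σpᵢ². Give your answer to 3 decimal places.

D = 0.084² + 0.137² + 0.145² + 0.115² + 0.084² + 0.099² + 0.092² + 0.107² + 0.137² = 0.00706 + 0.01877 + 0.02102 + 0.01323 + 0.00706 + 0.00980 + 0.00846 + 0.01145 + 0.01877 = 0.11561 (working shown to 5 dp, full precision carried).
To 3 decimal places, D = 0.116.

0.116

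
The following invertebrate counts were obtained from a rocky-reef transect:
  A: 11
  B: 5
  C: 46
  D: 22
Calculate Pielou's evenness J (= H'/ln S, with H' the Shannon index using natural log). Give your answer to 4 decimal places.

Total N = 11+5+46+22 = 84, so the proportions are 0.130952, 0.059524, 0.547619, 0.261905 (working shown to 6 dp, full precision carried).
H' = −Σ pᵢ ln pᵢ = −((-0.266216) + (-0.167939) + (-0.329763) + (-0.350893)) = 1.114811.
With S = 4 species, ln S = 1.386294, so J = 1.114811/1.386294 = 0.804166, i.e. 0.8042 to 4 decimal places.

0.8042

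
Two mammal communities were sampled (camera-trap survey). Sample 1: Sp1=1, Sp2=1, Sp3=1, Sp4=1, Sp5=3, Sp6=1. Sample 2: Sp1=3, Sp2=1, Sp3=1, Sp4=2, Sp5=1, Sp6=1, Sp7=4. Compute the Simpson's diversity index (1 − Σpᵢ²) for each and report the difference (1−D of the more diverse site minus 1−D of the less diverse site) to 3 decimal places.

0.023

Sample 1: N=8, proportions 0.125, 0.125, 0.125, 0.125, 0.375, 0.125, giving 1−D = 0.78125 (working shown to 5 dp, full precision carried).
Sample 2: N=13, proportions 0.23077, 0.07692, 0.07692, 0.15385, 0.07692, 0.07692, 0.30769, giving 1−D = 0.80473.
Difference = |0.78125 − 0.80473| = 0.02348, i.e. 0.023 to 3 decimal places.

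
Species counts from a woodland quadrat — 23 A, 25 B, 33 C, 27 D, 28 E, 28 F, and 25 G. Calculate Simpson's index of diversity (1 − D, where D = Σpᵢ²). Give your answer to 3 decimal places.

0.855

Total N = 23+25+33+27+28+28+25 = 189, so the proportions are 0.12169, 0.13228, 0.1746, 0.14286, 0.14815, 0.14815, 0.13228 (working shown to 5 dp, full precision carried).
D = 0.12169² + 0.13228² + 0.1746² + 0.14286² + 0.14815² + 0.14815² + 0.13228² = 0.01481 + 0.01750 + 0.03049 + 0.02041 + 0.02195 + 0.02195 + 0.01750 = 0.14459.
So 1 − D = 0.85541, i.e. 0.855 to 3 decimal places.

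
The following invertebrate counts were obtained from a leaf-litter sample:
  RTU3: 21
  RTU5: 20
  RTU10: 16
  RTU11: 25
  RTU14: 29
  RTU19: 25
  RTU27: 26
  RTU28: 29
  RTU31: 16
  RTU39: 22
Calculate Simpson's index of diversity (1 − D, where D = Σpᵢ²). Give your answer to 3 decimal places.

0.896

Total N = 21+20+16+25+29+25+26+29+16+22 = 229, so the proportions are 0.0917, 0.08734, 0.06987, 0.10917, 0.12664, 0.10917, 0.11354, 0.12664, 0.06987, 0.09607 (working shown to 5 dp, full precision carried).
D = 0.0917² + 0.08734² + 0.06987² + 0.10917² + 0.12664² + 0.10917² + 0.11354² + 0.12664² + 0.06987² + 0.09607² = 0.00841 + 0.00763 + 0.00488 + 0.01192 + 0.01604 + 0.01192 + 0.01289 + 0.01604 + 0.00488 + 0.00923 = 0.10383.
So 1 − D = 0.89617, i.e. 0.896 to 3 decimal places.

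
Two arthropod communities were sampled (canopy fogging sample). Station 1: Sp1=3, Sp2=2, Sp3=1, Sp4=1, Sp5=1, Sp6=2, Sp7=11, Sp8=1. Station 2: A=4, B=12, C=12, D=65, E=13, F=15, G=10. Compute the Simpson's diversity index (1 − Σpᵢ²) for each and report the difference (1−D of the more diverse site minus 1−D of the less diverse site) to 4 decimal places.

Station 1: N=22, proportions 0.13636364, 0.09090909, 0.04545455, 0.04545455, 0.04545455, 0.09090909, 0.5, 0.04545455, giving 1−D = 0.70661157 (working shown to 8 dp, full precision carried).
Station 2: N=131, proportions 0.03053435, 0.09160305, 0.09160305, 0.49618321, 0.09923664, 0.11450382, 0.07633588, giving 1−D = 0.70730144.
Difference = |0.70661157 − 0.70730144| = 0.00068987, i.e. 0.0007 to 4 decimal places.

0.0007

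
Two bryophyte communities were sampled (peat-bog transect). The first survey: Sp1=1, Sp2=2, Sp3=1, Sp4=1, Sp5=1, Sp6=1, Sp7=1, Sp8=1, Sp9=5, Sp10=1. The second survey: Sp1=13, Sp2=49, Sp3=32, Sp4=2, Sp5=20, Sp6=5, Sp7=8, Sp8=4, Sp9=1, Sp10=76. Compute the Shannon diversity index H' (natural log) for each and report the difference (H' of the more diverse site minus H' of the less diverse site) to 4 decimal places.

0.3302

The first survey: N=15, proportions 0.066667, 0.133333, 0.066667, 0.066667, 0.066667, 0.066667, 0.066667, 0.066667, 0.333333, 0.066667, giving H' = 2.079151 (working shown to 6 dp, full precision carried).
The second survey: N=210, proportions 0.061905, 0.233333, 0.152381, 0.009524, 0.095238, 0.02381, 0.038095, 0.019048, 0.004762, 0.361905, giving H' = 1.748957.
Difference = |2.079151 − 1.748957| = 0.330194, i.e. 0.3302 to 4 decimal places.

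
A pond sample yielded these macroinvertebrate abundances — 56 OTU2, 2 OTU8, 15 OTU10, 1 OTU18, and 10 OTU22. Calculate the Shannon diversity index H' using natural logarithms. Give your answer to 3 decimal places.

0.973

Total N = 56+2+15+1+10 = 84, so the proportions are 0.66667, 0.02381, 0.17857, 0.0119, 0.11905 (working shown to 5 dp, full precision carried).
Each pᵢ ln pᵢ term: 0.66667×(-0.40547)=-0.27031, 0.02381×(-3.73767)=-0.08899, 0.17857×(-1.72277)=-0.30764, 0.0119×(-4.43082)=-0.05275, 0.11905×(-2.12823)=-0.25336.
Sum = -0.97305, so H' = 0.973.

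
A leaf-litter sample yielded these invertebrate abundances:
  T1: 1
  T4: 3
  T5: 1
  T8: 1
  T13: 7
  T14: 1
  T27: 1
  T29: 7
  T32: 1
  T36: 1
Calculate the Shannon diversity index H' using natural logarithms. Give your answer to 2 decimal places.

1.91

Total N = 1+3+1+1+7+1+1+7+1+1 = 24, so the proportions are 0.0417, 0.125, 0.0417, 0.0417, 0.2917, 0.0417, 0.0417, 0.2917, 0.0417, 0.0417 (working shown to 4 dp, full precision carried).
Each pᵢ ln pᵢ term: 0.0417×(-3.1781)=-0.1324, 0.125×(-2.0794)=-0.2599, 0.0417×(-3.1781)=-0.1324, 0.0417×(-3.1781)=-0.1324, 0.2917×(-1.2321)=-0.3594, 0.0417×(-3.1781)=-0.1324, 0.0417×(-3.1781)=-0.1324, 0.2917×(-1.2321)=-0.3594, 0.0417×(-3.1781)=-0.1324, 0.0417×(-3.1781)=-0.1324.
Sum = -1.9056, so H' = 1.91.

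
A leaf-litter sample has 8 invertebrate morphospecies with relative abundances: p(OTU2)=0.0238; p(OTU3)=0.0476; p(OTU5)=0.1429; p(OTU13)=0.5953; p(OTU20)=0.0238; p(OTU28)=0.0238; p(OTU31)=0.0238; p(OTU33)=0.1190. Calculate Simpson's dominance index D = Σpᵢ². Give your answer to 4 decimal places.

D = 0.0238² + 0.0476² + 0.1429² + 0.5953² + 0.0238² + 0.0238² + 0.0238² + 0.119² = 0.000566 + 0.002266 + 0.020420 + 0.354382 + 0.000566 + 0.000566 + 0.000566 + 0.014161 = 0.393495 (working shown to 6 dp, full precision carried).
To 4 decimal places, D = 0.3935.

0.3935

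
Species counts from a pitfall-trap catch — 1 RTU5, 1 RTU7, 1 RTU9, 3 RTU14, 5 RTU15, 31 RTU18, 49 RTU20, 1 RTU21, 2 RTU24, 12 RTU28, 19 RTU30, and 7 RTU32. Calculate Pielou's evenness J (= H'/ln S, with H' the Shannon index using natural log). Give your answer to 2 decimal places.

Total N = 1+1+1+3+5+31+49+1+2+12+19+7 = 132, so the proportions are 0.0076, 0.0076, 0.0076, 0.0227, 0.0379, 0.2348, 0.3712, 0.0076, 0.0152, 0.0909, 0.1439, 0.053 (working shown to 4 dp, full precision carried).
H' = −Σ pᵢ ln pᵢ = −((-0.0370) + (-0.0370) + (-0.0370) + (-0.0860) + (-0.1240) + (-0.3403) + (-0.3679) + (-0.0370) + (-0.0635) + (-0.2180) + (-0.2790) + (-0.1557)) = 1.7823.
With S = 12 species, ln S = 2.4849, so J = 1.7823/2.4849 = 0.7172, i.e. 0.72 to 2 decimal places.

0.72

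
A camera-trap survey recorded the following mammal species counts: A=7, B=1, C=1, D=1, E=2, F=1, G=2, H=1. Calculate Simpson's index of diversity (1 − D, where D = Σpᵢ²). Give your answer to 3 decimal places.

Total N = 7+1+1+1+2+1+2+1 = 16, so the proportions are 0.4375, 0.0625, 0.0625, 0.0625, 0.125, 0.0625, 0.125, 0.0625 (working shown to 5 dp, full precision carried).
D = 0.4375² + 0.0625² + 0.0625² + 0.0625² + 0.125² + 0.0625² + 0.125² + 0.0625² = 0.19141 + 0.00391 + 0.00391 + 0.00391 + 0.01562 + 0.00391 + 0.01562 + 0.00391 = 0.24219.
So 1 − D = 0.75781, i.e. 0.758 to 3 decimal places.

0.758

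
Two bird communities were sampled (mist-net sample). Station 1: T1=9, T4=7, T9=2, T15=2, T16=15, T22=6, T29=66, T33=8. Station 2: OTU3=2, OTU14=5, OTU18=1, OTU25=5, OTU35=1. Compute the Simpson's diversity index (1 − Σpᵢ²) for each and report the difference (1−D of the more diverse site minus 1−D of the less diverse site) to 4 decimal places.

Station 1: N=115, proportions 0.0782609, 0.0608696, 0.0173913, 0.0173913, 0.1304348, 0.0521739, 0.573913, 0.0695652, giving 1−D = 0.6356144 (working shown to 7 dp, full precision carried).
Station 2: N=14, proportions 0.1428571, 0.3571429, 0.0714286, 0.3571429, 0.0714286, giving 1−D = 0.7142857.
Difference = |0.6356144 − 0.7142857| = 0.0786713, i.e. 0.0787 to 4 decimal places.

0.0787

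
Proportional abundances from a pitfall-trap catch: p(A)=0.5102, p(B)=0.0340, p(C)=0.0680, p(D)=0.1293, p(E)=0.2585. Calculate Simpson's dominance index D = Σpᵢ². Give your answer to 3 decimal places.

D = 0.5102² + 0.034² + 0.068² + 0.1293² + 0.2585² = 0.26030 + 0.00116 + 0.00462 + 0.01672 + 0.06682 = 0.34962 (working shown to 5 dp, full precision carried).
To 3 decimal places, D = 0.350.

0.350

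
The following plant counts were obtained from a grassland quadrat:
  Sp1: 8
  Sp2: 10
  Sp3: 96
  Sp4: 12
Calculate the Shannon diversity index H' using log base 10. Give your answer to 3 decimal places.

Total N = 8+10+96+12 = 126, so the proportions are 0.06349, 0.07937, 0.7619, 0.09524 (working shown to 5 dp, full precision carried).
Each pᵢ log₁₀ pᵢ term: 0.06349×(-1.19728)=-0.07602, 0.07937×(-1.10037)=-0.08733, 0.7619×(-0.11810)=-0.08998, 0.09524×(-1.02119)=-0.09726.
Sum = -0.35059, so H' = 0.351.

0.351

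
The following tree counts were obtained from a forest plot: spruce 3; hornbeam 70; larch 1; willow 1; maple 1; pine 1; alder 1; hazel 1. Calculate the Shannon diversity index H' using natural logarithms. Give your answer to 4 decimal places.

Total N = 3+70+1+1+1+1+1+1 = 79, so the proportions are 0.037975, 0.886076, 0.012658, 0.012658, 0.012658, 0.012658, 0.012658, 0.012658 (working shown to 6 dp, full precision carried).
Each pᵢ ln pᵢ term: 0.037975×(-3.270836)=-0.124209, 0.886076×(-0.120953)=-0.107173, 0.012658×(-4.369448)=-0.055309, 0.012658×(-4.369448)=-0.055309, 0.012658×(-4.369448)=-0.055309, 0.012658×(-4.369448)=-0.055309, 0.012658×(-4.369448)=-0.055309, 0.012658×(-4.369448)=-0.055309.
Sum = -0.563239, so H' = 0.5632.

0.5632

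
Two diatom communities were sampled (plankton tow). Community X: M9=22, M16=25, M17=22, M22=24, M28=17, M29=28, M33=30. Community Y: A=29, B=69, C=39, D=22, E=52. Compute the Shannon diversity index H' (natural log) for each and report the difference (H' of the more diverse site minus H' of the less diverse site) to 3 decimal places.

0.401

Community X: N=168, proportions 0.13095, 0.14881, 0.13095, 0.14286, 0.10119, 0.16667, 0.17857, giving H' = 1.93198 (working shown to 5 dp, full precision carried).
Community Y: N=211, proportions 0.13744, 0.32701, 0.18483, 0.10427, 0.24645, giving H' = 1.53124.
Difference = |1.93198 − 1.53124| = 0.40074, i.e. 0.401 to 3 decimal places.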